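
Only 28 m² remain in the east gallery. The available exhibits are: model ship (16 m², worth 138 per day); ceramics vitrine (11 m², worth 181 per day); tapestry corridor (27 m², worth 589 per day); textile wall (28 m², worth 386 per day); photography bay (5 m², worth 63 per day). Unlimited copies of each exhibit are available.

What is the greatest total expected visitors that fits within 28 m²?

589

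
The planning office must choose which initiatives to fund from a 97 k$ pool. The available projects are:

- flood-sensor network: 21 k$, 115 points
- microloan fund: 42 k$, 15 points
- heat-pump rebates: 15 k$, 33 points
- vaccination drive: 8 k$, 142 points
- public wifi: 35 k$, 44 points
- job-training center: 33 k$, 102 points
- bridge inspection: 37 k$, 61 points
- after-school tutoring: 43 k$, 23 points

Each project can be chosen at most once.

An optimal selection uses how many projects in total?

Best achievable projected impact is 403.
For example flood-sensor network + vaccination drive + public wifi + job-training center achieves it, using 97 k$.
Every optimal selection uses 4 projects.

4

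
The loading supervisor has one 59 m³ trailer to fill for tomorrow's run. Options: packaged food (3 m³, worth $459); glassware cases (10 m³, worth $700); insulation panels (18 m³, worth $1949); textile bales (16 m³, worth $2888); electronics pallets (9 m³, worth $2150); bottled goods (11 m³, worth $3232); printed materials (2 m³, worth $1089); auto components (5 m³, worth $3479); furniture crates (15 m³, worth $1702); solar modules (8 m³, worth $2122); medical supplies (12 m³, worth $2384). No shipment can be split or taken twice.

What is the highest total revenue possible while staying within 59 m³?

15681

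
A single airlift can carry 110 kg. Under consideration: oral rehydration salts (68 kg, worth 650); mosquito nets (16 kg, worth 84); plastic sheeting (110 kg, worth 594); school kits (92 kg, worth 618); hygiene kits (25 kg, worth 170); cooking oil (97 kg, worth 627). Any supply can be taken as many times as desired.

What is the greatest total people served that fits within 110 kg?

904

By people served per kg: oral rehydration salts 9.56, hygiene kits 6.80, school kits 6.72 lead.
The ratio ordering already packs tightly: oral rehydration salts + mosquito nets + hygiene kits, 109 kg, 904.
That's the maximum — no swap from here does better than 904.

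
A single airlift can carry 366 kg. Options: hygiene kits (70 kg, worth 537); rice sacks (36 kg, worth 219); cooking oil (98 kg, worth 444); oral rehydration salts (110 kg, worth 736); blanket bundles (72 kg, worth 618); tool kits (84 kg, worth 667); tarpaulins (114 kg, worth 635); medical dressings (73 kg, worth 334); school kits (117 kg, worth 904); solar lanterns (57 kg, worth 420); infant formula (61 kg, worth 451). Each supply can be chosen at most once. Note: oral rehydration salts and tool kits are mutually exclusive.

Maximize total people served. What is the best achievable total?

2828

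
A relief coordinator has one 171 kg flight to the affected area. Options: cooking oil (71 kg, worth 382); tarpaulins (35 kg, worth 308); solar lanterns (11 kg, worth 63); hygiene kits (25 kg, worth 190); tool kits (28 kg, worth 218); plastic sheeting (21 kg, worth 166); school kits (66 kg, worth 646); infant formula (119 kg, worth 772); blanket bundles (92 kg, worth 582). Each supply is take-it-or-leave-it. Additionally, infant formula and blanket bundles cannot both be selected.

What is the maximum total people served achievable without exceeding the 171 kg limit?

Density check — school kits 9.79, tarpaulins 8.80, plastic sheeting 7.90 are the best per kg.
Filling by ratio: tarpaulins + solar lanterns + tool kits + plastic sheeting + school kits for 1401, with 10 kg left unused.
Replace plastic sheeting with hygiene kits: the trade gains 24 net, giving 1425 at 165 kg.

1425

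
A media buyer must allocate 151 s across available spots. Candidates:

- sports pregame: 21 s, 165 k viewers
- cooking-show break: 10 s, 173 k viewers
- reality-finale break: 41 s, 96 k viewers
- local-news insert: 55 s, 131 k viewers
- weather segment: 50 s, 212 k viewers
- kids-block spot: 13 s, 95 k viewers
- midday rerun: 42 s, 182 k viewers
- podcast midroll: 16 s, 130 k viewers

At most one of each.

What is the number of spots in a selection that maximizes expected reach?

Optimal total is 871.
One optimal bundle: sports pregame + cooking-show break + reality-finale break + weather segment + kids-block spot + podcast midroll (151 s).
Every optimal selection uses 6 spots.

6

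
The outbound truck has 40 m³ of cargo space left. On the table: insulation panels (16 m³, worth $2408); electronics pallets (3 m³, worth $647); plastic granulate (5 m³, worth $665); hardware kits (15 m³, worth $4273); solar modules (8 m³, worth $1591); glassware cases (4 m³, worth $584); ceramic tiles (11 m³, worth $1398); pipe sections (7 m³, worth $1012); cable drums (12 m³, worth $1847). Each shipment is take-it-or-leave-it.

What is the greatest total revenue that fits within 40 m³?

8376

Taking the top-ratio shipments first gives electronics pallets + hardware kits + solar modules + cable drums for 8358 (38 m³).
The 3 m³ tied up in electronics pallets is better spent on plastic granulate — total rises to 8376 (40 m³).
The closest alternative, electronics pallets + hardware kits + solar modules + cable drums, reaches only 8358.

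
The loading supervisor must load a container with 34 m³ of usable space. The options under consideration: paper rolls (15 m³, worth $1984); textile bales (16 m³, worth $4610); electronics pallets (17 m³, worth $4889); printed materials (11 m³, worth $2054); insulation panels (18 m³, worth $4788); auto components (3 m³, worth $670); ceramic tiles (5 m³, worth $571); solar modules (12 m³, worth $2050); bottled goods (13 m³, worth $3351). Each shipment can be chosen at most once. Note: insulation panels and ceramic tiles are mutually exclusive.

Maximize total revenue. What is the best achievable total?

Ranking by ratio (revenue/m³): textile bales 288.12, electronics pallets 287.59, insulation panels 266.00, bottled goods 257.77.
The ratio ordering already packs tightly: textile bales + electronics pallets, 33 m³, 9499.
No other feasible combination exceeds 9499.

9499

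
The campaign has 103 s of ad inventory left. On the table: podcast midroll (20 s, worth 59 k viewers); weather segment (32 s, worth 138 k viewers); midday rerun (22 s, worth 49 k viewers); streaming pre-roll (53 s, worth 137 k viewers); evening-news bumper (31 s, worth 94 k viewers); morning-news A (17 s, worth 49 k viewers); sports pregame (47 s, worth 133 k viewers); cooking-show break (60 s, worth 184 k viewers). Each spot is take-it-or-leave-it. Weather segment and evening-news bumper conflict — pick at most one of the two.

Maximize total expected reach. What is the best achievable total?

330

A density-first pass picks weather segment + cooking-show break — 322 at 92 s.
Replace cooking-show break with podcast midroll + sports pregame: the trade gains 8 net, giving 330 at 99 s.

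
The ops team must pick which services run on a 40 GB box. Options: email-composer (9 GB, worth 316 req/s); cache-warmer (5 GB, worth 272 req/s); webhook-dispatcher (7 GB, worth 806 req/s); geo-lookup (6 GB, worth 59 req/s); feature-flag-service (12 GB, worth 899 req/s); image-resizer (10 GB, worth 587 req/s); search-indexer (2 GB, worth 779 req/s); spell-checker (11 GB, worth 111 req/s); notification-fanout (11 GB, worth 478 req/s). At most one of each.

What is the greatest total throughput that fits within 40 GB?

3387

Filling by ratio: cache-warmer + webhook-dispatcher + feature-flag-service + image-resizer + search-indexer for 3343, with 4 GB left unused.
The 5 GB tied up in cache-warmer is better spent on email-composer — total rises to 3387 (40 GB).
The closest alternative, cache-warmer + webhook-dispatcher + feature-flag-service + image-resizer + search-indexer, reaches only 3343.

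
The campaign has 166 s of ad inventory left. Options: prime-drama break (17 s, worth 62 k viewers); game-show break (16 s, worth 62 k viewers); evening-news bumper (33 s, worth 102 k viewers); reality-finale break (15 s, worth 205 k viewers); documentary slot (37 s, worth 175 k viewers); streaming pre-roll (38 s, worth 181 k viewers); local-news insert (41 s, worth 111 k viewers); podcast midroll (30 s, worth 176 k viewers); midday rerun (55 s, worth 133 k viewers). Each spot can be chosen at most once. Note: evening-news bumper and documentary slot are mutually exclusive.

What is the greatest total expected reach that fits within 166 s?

Taking prime-drama break + game-show break + reality-finale break + documentary slot + streaming pre-roll + podcast midroll: 153 s used, 861 in expected reach.
Every other selection either busts 166 s or breaks a pairing rule or fails to beat 861.

861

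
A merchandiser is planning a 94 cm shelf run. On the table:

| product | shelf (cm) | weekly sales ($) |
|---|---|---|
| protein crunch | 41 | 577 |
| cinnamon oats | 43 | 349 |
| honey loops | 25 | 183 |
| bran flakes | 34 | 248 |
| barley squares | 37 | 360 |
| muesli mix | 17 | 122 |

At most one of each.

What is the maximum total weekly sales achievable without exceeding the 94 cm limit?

Greedy by ratio would take protein crunch + barley squares: 78 cm used, total 937.
Dropping barley squares frees 37 cm; slotting in bran flakes + muesli mix (51 cm) lifts the total to 947 at 92 cm.
An exhaustive check of the 64 subsets confirms 947.

947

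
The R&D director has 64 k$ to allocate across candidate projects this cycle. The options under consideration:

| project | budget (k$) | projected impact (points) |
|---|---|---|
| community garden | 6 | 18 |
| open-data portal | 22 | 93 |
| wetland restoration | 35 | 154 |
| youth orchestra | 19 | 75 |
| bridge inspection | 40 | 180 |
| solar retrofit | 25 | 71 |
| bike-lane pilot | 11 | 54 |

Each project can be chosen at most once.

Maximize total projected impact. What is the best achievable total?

Greedy by ratio would take community garden + bridge inspection + bike-lane pilot: 57 k$ used, total 252.
Dropping community garden and bike-lane pilot frees 17 k$; slotting in open-data portal (22 k$) lifts the total to 273 at 62 k$.
Every other selection either busts 64 k$ or fails to beat 273.

273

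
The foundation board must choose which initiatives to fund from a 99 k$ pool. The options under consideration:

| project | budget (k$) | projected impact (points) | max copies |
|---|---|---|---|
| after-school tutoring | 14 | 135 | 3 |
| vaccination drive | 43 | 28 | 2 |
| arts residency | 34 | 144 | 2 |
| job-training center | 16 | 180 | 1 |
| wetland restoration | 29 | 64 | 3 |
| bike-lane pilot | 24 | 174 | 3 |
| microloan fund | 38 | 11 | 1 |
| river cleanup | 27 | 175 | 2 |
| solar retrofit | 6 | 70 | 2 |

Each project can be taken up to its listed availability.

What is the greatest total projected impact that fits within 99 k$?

900

Density check — solar retrofit 11.67, job-training center 11.25, after-school tutoring 9.64, bike-lane pilot 7.25 are the best per k$.
A density-first pass picks 3×after-school tutoring + job-training center + bike-lane pilot + 2×solar retrofit — 899 at 94 k$.
Dropping bike-lane pilot frees 24 k$; slotting in river cleanup (27 k$) lifts the total to 900 at 97 k$.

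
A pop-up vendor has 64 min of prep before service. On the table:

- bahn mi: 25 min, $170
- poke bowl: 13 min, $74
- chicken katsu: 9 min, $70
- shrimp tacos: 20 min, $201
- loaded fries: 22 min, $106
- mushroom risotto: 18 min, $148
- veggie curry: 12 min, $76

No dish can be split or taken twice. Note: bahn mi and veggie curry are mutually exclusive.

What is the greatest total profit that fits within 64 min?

The ratio heuristic lands on chicken katsu + shrimp tacos + mushroom risotto + veggie curry (495) but leaves 5 min idle.
Replace chicken katsu and veggie curry with bahn mi: the trade gains 24 net, giving 519 at 63 min.
Next best is poke bowl + shrimp tacos + mushroom risotto + veggie curry at 499 (63 min) — short by 20.

519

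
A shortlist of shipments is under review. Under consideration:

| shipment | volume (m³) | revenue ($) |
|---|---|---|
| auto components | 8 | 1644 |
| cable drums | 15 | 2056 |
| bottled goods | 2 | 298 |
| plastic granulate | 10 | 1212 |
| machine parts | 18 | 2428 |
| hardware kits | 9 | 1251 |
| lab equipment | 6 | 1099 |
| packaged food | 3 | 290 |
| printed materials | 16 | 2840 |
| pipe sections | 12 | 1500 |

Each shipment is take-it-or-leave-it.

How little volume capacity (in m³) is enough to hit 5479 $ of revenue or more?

30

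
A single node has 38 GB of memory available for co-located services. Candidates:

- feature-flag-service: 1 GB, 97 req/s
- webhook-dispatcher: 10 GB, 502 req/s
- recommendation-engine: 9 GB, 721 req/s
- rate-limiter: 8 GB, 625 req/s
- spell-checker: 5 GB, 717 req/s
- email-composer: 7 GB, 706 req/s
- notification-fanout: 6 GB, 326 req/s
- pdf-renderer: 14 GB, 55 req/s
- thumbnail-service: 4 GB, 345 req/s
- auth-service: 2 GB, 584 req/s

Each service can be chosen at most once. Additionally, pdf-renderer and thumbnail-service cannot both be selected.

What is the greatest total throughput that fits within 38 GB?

3795

Taking feature-flag-service + recommendation-engine + rate-limiter + spell-checker + email-composer + thumbnail-service + auth-service: 36 GB used, 3795 in throughput.
An exhaustive check of the 1024 subsets confirms 3795.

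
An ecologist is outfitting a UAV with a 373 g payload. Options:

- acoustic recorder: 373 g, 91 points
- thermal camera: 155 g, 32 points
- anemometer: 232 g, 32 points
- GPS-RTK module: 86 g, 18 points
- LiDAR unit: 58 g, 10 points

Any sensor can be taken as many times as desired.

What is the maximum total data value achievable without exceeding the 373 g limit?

Density check — acoustic recorder 0.24, GPS-RTK module 0.21, thermal camera 0.21, LiDAR unit 0.17 are the best per g.
Taking acoustic recorder: 373 g used, 91 in data value.
No other feasible combination exceeds 91.

91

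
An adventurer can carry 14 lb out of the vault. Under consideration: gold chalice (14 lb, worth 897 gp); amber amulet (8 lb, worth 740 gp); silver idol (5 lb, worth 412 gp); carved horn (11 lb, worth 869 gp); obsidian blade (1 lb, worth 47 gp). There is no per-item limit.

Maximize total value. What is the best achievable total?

The ratio ordering already packs tightly: amber amulet + silver idol + obsidian blade, 14 lb, 1199.
No other feasible combination exceeds 1199.

1199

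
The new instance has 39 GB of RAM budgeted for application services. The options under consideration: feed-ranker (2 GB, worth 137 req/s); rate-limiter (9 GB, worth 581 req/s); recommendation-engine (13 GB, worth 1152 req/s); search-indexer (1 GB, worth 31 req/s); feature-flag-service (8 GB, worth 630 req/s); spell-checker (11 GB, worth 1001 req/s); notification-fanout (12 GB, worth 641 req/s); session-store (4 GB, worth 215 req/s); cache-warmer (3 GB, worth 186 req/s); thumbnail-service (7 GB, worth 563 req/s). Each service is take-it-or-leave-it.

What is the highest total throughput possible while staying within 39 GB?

3346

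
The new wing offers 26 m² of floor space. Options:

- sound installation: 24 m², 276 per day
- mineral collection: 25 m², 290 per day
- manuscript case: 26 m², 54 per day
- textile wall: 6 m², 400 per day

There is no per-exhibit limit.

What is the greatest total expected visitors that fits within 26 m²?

1600

4×textile wall uses 24 of the 26 m² and totals 1600.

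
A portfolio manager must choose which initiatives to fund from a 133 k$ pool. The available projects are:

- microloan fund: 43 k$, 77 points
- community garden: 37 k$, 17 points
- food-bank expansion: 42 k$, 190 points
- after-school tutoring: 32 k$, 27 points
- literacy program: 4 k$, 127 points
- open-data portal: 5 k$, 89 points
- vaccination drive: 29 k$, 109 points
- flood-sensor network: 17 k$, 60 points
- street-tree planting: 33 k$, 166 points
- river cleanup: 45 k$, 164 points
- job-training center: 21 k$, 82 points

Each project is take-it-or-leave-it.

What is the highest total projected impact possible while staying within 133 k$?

741

Ranking by ratio (projected impact/k$): literacy program 31.75, open-data portal 17.80, street-tree planting 5.03.
Greedy by ratio would take food-bank expansion + literacy program + open-data portal + flood-sensor network + street-tree planting + job-training center: 122 k$ used, total 714.
Replace job-training center with vaccination drive: the trade gains 27 net, giving 741 at 130 k$.
No other feasible combination exceeds 741.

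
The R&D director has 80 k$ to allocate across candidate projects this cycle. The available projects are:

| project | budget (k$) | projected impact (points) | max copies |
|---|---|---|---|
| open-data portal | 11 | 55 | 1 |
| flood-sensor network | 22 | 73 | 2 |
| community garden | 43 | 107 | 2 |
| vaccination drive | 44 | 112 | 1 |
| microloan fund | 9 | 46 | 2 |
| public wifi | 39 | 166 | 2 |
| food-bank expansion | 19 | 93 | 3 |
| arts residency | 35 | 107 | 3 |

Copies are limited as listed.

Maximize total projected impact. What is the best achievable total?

380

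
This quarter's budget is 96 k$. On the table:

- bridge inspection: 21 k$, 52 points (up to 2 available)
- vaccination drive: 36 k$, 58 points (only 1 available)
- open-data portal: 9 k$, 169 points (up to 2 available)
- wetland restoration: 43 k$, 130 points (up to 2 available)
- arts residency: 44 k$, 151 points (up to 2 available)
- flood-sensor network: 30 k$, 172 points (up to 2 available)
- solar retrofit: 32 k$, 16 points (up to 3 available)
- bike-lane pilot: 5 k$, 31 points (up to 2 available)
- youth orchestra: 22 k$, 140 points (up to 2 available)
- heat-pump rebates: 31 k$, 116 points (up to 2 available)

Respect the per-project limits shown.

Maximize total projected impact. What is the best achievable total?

790

By projected impact per k$: open-data portal 18.78, youth orchestra 6.36, bike-lane pilot 6.20 lead.
The ratio heuristic lands on bridge inspection + 2×open-data portal + 2×bike-lane pilot + 2×youth orchestra (732) but leaves 3 k$ idle.
The 31 k$ tied up in bridge inspection and 2×bike-lane pilot is better spent on flood-sensor network — total rises to 790 (92 k$).
Nothing else within 96 k$ beats 790.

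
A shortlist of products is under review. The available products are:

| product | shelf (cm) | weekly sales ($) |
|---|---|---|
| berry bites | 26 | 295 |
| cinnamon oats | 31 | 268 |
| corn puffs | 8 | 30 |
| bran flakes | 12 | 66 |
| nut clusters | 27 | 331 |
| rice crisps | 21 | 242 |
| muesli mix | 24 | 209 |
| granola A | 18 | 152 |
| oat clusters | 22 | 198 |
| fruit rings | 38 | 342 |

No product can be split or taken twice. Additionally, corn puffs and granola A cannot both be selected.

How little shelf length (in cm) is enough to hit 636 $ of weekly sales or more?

60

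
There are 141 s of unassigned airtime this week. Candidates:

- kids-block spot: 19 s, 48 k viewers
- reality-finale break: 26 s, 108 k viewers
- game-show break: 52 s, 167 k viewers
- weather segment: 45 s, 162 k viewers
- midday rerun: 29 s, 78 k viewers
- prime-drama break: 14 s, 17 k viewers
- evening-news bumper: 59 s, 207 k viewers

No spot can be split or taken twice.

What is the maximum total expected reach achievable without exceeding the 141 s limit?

482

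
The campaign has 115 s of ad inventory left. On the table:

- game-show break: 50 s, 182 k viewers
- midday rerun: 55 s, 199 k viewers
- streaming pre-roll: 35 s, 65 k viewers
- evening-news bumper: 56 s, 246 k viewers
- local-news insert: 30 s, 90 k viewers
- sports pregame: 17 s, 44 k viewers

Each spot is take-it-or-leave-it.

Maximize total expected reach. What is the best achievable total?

445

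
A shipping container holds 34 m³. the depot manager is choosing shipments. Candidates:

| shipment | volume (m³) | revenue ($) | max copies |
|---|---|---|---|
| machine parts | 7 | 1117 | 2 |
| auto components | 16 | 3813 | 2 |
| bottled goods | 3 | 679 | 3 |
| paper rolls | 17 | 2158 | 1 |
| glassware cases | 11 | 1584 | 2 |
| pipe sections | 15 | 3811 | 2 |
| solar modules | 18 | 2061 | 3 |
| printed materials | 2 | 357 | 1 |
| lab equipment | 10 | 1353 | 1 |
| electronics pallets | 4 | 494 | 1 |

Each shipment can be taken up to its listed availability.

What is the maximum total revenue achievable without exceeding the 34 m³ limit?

8303

Taking the top-ratio shipments first gives bottled goods + 2×pipe sections for 8301 (33 m³).
Replace pipe sections with auto components: the trade gains 2 net, giving 8303 at 34 m³.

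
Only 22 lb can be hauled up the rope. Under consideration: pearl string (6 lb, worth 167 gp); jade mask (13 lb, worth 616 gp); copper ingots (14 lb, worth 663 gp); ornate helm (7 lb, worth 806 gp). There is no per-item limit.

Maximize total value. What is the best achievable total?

2418

The ratio ordering already packs tightly: 3×ornate helm, 21 lb, 2418.
The spare 1 lb is too small for any remaining item, and no exchange beats 2418.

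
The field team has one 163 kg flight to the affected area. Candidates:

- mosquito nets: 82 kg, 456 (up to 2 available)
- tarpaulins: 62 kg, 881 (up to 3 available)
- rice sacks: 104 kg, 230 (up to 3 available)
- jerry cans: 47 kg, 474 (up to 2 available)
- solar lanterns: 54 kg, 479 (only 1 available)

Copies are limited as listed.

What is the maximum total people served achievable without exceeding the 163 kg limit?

Ranking by ratio (people served/kg): tarpaulins 14.21, jerry cans 10.09, solar lanterns 8.87, mosquito nets 5.56.
Greedy by ratio would take 2×tarpaulins: 124 kg used, total 1762.
Replace tarpaulins with jerry cans + solar lanterns: the trade gains 72 net, giving 1834 at 163 kg.
That's the maximum — no swap from here does better than 1834.

1834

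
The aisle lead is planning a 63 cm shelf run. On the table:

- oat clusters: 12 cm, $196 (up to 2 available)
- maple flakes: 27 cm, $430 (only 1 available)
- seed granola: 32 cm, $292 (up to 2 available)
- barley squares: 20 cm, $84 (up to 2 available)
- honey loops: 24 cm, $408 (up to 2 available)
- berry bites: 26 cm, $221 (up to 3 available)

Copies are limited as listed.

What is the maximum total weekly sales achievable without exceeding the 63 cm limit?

By weekly sales per cm: honey loops 17.00, oat clusters 16.33, maple flakes 15.93, seed granola 9.12 lead.
Taking the top-ratio products first gives oat clusters + 2×honey loops for 1012 (60 cm).
Dropping honey loops frees 24 cm; slotting in maple flakes (27 cm) lifts the total to 1034 at 63 cm.

1034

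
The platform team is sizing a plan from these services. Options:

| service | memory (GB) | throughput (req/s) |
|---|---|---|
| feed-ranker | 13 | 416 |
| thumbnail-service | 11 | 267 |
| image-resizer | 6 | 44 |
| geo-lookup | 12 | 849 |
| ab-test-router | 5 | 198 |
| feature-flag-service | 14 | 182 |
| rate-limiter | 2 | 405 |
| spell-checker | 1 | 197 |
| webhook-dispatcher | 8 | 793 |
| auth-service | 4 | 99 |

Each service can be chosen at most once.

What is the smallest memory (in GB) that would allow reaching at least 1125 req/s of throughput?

10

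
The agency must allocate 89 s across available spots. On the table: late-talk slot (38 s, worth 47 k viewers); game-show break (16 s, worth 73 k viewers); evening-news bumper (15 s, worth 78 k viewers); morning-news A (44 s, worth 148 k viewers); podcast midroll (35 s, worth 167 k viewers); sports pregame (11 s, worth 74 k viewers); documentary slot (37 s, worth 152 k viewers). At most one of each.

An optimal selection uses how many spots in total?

Best achievable expected reach is 397.
For example evening-news bumper + podcast midroll + documentary slot achieves it, using 87 s.
All optima have 3 spots.

3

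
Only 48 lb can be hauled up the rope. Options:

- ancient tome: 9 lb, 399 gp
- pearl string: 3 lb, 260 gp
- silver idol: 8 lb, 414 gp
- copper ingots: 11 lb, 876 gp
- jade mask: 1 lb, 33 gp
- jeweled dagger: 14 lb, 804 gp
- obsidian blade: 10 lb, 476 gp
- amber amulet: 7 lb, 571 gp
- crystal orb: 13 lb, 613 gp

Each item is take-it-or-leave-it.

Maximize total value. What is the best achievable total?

3124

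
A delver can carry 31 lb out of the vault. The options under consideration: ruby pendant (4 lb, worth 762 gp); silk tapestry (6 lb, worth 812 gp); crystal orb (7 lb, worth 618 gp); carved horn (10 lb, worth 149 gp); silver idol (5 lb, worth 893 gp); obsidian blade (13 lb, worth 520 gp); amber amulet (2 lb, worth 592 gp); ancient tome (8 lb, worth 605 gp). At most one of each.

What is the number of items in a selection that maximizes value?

5

The maximum value within 31 lb is 3690.
One optimal bundle: ruby pendant + silk tapestry + crystal orb + silver idol + ancient tome (30 lb).
Every optimal selection uses 5 items.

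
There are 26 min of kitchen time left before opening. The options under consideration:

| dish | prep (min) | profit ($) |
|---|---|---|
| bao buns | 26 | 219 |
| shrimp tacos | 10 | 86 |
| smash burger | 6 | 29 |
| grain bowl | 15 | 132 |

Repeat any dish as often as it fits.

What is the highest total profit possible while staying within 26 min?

219

Greedy by ratio would take shrimp tacos + grain bowl: 25 min used, total 218.
Replace shrimp tacos and grain bowl with bao buns: the trade gains 1 net, giving 219 at 26 min.
No other feasible combination exceeds 219.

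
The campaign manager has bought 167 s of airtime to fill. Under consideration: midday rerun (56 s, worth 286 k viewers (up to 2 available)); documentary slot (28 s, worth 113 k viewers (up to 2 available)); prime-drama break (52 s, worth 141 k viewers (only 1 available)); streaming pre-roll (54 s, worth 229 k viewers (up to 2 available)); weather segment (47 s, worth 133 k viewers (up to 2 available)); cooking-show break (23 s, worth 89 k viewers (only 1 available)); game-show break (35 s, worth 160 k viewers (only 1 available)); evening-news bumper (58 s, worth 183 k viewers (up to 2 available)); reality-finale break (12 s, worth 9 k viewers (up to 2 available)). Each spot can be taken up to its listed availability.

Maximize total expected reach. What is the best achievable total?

801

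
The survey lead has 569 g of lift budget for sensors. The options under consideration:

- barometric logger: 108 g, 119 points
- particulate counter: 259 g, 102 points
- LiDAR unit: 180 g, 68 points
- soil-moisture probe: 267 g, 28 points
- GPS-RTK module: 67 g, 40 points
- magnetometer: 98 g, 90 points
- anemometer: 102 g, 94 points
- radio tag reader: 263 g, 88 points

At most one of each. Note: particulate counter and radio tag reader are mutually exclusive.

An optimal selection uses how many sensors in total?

Optimal total is 411.
For example barometric logger + LiDAR unit + GPS-RTK module + magnetometer + anemometer achieves it, using 555 g.
All optima have 5 sensors.

5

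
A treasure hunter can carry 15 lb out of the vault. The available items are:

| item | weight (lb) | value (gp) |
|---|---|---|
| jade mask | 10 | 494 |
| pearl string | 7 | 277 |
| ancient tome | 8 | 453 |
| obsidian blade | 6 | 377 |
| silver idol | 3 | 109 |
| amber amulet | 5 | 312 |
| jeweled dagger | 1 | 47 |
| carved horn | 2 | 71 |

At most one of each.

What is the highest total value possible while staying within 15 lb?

877

Greedy by ratio would take obsidian blade + silver idol + amber amulet + jeweled dagger: 15 lb used, total 845.
Replace silver idol and amber amulet with ancient tome: the trade gains 32 net, giving 877 at 15 lb.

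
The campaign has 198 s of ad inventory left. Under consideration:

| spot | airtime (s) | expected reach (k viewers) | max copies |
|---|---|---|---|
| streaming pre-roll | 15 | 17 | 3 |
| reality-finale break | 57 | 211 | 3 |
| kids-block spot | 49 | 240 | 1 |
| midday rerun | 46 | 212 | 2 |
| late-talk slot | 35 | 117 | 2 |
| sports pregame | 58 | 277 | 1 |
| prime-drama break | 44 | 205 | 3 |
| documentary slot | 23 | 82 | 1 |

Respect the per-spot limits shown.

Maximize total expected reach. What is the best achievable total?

934

The ratio heuristic lands on kids-block spot + sports pregame + 2×prime-drama break (927) but leaves 3 s idle.
Dropping prime-drama break frees 44 s; slotting in midday rerun (46 s) lifts the total to 934 at 197 s.
Nothing else within 198 s beats 934.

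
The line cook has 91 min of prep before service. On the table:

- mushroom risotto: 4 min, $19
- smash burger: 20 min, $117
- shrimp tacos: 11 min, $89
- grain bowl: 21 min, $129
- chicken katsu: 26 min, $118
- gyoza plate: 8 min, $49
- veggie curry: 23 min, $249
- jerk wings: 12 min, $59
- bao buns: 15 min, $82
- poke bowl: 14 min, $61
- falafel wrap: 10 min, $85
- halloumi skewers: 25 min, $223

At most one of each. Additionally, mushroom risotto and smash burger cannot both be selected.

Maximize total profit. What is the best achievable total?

Best packing: shrimp tacos + grain bowl + veggie curry + falafel wrap + halloumi skewers — 90 min, 775 total.
Every other selection either busts 91 min or breaks a pairing rule or fails to beat 775.

775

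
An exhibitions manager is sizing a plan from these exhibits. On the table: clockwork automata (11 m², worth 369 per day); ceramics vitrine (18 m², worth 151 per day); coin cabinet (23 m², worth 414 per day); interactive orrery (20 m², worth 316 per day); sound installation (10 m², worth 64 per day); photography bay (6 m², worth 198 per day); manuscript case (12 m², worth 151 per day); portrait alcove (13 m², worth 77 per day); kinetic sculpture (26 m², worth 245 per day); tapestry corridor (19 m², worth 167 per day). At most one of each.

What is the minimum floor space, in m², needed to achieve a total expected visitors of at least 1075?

52

Need the lightest bundle worth ≥ 1075.
clockwork automata + coin cabinet + photography bay + manuscript case: 1132 expected visitors at 52 m².
No combination under 52 m² hits 1075.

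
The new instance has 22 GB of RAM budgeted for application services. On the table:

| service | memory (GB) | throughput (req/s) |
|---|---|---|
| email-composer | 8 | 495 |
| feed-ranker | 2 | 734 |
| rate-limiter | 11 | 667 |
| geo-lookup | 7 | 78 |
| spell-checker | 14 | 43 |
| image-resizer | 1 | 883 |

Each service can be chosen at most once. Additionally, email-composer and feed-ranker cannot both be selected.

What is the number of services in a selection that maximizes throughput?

Best achievable throughput is 2362.
feed-ranker + rate-limiter + geo-lookup + image-resizer hits 2362 at 21 GB.
Every optimal selection uses 4 services.

4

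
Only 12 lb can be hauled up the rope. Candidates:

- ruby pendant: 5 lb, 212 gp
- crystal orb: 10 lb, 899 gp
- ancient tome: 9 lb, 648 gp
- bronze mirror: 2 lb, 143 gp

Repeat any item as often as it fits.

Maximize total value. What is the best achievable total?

1042

Best packing: crystal orb + bronze mirror — 12 lb, 1042 total.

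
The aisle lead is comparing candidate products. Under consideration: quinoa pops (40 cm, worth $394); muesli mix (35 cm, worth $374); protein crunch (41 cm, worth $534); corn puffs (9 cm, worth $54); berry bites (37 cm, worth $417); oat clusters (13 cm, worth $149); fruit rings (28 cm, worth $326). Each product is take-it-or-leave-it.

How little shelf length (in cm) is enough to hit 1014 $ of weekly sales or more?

89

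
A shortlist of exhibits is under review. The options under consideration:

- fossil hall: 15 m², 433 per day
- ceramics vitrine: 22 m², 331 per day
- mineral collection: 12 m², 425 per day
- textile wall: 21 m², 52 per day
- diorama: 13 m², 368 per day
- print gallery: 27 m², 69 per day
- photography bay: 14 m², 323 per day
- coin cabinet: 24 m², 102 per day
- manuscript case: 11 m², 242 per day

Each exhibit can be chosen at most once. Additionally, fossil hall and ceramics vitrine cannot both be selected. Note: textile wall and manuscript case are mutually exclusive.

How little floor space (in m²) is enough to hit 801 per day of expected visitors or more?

Look for the lowest-floor combination reaching 801.
Taking fossil hall + mineral collection gives 858 (≥ 801) for 27 m².
Below 27 m² the best achievable stays under 801.

27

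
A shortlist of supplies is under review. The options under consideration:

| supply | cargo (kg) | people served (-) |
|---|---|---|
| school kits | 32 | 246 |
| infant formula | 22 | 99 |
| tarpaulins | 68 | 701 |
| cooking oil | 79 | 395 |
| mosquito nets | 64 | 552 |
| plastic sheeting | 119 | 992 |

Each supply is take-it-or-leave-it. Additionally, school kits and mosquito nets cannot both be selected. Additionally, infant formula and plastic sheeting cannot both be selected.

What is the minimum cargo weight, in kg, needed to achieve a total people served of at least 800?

90

Look for the lowest-cargo combination reaching 800.
Taking infant formula + tarpaulins gives 800 (≥ 800) for 90 kg.
No combination under 90 kg hits 800.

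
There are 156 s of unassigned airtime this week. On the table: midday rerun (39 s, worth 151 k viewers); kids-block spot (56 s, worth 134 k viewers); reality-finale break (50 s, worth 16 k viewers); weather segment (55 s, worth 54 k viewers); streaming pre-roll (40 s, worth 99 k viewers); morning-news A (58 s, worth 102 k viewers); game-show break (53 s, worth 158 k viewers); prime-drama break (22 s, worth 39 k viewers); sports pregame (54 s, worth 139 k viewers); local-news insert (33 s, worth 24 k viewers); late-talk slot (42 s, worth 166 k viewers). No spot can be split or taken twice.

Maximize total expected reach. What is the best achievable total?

Best packing: midday rerun + game-show break + prime-drama break + late-talk slot — 156 s, 514 total.
Nothing else within 156 s beats 514.

514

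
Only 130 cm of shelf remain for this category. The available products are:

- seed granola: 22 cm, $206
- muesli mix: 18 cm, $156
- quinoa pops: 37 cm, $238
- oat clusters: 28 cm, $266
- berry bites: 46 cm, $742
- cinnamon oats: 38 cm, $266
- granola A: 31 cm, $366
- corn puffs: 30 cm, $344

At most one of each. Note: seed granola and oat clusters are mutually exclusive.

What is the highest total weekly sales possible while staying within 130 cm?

1658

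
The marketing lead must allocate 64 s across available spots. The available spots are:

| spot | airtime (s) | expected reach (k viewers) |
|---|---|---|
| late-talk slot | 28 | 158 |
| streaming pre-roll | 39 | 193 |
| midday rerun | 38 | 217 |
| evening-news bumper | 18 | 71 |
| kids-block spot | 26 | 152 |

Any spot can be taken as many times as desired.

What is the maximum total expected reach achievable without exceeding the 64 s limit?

369

Taking the top-ratio spots first gives 2×kids-block spot for 304 (52 s).
Replace kids-block spot with midday rerun: the trade gains 65 net, giving 369 at 64 s.
Every other selection either busts 64 s or fails to beat 369.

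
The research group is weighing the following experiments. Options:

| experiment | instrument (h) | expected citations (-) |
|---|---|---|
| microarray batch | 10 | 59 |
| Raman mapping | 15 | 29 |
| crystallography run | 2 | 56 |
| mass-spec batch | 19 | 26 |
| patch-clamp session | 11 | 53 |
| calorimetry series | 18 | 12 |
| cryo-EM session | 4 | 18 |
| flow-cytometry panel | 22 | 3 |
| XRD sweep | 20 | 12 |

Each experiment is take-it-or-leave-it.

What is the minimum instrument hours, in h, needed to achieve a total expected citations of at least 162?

23

Minimise h subject to total expected citations ≥ 162.
microarray batch + crystallography run + patch-clamp session: 168 expected citations at 23 h.
Any bundle with less than 23 h falls short of 162.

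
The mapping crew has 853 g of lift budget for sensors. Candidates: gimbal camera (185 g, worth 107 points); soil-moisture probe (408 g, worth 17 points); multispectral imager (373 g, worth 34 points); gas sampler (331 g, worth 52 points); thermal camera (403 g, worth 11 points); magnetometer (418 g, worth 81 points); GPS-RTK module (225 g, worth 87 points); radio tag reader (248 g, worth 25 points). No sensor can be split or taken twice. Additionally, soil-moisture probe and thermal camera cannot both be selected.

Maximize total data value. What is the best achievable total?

275

Density check — gimbal camera 0.58, GPS-RTK module 0.39, magnetometer 0.19, gas sampler 0.16 are the best per g.
Gimbal camera + magnetometer + GPS-RTK module uses 828 of the 853 g and totals 275.
Runner-up gimbal camera + gas sampler + GPS-RTK module tops out at 246.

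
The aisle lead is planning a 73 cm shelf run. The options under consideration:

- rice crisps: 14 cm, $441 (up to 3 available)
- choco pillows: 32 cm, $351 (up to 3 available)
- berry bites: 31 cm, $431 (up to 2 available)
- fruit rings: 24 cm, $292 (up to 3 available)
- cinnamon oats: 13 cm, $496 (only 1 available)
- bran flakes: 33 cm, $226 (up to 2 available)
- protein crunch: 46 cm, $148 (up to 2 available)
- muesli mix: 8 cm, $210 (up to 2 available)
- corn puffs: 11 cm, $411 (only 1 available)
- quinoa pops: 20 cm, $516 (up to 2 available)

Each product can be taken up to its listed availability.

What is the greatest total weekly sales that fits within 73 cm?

2305

A density-first pass picks 3×rice crisps + cinnamon oats + corn puffs — 2230 at 66 cm.
Dropping rice crisps frees 14 cm; slotting in quinoa pops (20 cm) lifts the total to 2305 at 72 cm.
No other feasible combination exceeds 2305.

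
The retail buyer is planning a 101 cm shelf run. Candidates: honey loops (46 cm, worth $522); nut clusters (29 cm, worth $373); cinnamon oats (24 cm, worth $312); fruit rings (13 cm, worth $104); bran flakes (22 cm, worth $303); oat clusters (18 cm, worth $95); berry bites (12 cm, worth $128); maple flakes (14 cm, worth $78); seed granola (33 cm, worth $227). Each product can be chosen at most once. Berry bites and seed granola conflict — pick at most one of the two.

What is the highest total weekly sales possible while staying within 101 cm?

Density check — bran flakes 13.77, cinnamon oats 13.00, nut clusters 12.86, honey loops 11.35 are the best per cm.
Nut clusters + cinnamon oats + fruit rings + bran flakes + berry bites uses 100 of the 101 cm and totals 1220.

1220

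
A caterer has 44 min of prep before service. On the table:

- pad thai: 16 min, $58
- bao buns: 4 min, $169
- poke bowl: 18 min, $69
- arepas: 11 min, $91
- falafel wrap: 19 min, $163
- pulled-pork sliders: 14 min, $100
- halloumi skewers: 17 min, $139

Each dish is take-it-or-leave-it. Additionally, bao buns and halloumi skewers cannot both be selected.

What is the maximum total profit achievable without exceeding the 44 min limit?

432

Taking the top-ratio dishes first gives bao buns + arepas + falafel wrap for 423 (34 min).
The 11 min tied up in arepas is better spent on pulled-pork sliders — total rises to 432 (37 min).
The closest alternative, bao buns + arepas + falafel wrap, reaches only 423.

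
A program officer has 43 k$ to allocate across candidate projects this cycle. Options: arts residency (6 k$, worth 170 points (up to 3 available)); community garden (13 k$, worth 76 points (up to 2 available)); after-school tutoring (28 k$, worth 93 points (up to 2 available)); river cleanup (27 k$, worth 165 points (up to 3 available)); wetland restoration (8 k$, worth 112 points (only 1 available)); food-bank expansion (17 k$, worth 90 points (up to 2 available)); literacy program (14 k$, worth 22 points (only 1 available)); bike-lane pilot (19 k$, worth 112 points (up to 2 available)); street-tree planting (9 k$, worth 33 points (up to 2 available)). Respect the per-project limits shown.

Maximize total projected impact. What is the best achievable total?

By projected impact per k$: arts residency 28.33, wetland restoration 14.00, river cleanup 6.11, bike-lane pilot 5.89 lead.
Filling by ratio: 3×arts residency + community garden + wetland restoration for 698, with 4 k$ left unused.
The 13 k$ tied up in community garden is better spent on food-bank expansion — total rises to 712 (43 k$).
No other feasible combination exceeds 712.

712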